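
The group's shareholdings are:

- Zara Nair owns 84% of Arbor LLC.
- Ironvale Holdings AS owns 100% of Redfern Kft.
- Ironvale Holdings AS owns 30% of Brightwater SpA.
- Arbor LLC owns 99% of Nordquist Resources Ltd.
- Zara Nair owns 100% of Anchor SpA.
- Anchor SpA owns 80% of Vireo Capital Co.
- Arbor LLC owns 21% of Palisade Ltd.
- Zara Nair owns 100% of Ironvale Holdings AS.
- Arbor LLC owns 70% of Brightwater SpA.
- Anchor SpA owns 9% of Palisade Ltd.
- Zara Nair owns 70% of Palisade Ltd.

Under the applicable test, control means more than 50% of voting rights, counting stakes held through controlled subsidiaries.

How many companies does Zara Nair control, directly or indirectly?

Zara holds 84% of Arbor, so Zara controls Arbor.
Zara holds 100% of Anchor, so Zara controls Anchor.
Zara holds 100% of Ironvale, so Zara controls Ironvale.
Zara and Anchor and Arbor together hold 70% + 9% + 21% = 100% of Palisade, so Zara controls Palisade.
Arbor and Ironvale together hold 70% + 30% = 100% of Brightwater, so Zara controls Brightwater.
Anchor holds 80% of Vireo, so Zara controls Vireo.
Ironvale holds 100% of Redfern, so Zara controls Redfern.
Arbor holds 99% of Nordquist, so Zara controls Nordquist.
Zara controls 8 companies.

8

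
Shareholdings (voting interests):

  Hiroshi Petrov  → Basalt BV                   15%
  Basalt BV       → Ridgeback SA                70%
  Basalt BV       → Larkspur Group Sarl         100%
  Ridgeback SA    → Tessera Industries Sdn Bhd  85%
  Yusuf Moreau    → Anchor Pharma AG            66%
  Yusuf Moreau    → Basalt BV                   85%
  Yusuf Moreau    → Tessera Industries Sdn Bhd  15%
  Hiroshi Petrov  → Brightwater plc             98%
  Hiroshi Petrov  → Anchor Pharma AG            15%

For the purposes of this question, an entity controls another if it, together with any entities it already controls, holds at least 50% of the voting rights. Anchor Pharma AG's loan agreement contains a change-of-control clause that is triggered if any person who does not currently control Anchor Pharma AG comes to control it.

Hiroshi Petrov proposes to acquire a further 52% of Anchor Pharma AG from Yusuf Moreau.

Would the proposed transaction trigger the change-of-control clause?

Yes

The purchase adds only to Hiroshi's holdings (Yusuf's stake shrinks), so Hiroshi is the only person who could newly come to control Anchor.
Hiroshi holds 98% of Brightwater, so Hiroshi controls Brightwater.
In Anchor, Hiroshi's side holds only 15%, not ≥ 50%.
So before the transaction, Hiroshi does not control Anchor.
After the purchase, Hiroshi's direct stake in Anchor rises to 15% + 52% = 67%, and Yusuf's stake falls to 14%.
Hiroshi holds 67% of Anchor, so Hiroshi controls Anchor.
Hiroshi did not control Anchor before and does after, so the clause is triggered.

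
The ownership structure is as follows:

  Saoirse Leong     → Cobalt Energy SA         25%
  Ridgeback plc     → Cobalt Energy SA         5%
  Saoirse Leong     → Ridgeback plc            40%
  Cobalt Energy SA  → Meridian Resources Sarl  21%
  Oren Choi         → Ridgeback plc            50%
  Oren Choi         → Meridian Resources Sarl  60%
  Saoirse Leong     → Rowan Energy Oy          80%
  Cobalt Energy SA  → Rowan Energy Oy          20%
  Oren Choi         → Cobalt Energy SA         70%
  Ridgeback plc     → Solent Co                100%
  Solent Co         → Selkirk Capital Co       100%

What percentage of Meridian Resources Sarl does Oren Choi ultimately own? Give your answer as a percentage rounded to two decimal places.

Oren reaches Meridian along 3 paths.
Direct stake: 60% = 60%.
Via Ridgeback → Cobalt: 50% × 5% × 21% = 0.525%.
Via Cobalt: 70% × 21% = 14.7%.
Total: 60% + 0.525% + 14.7% = 75.225%.
Rounded: 75.23%.

75.23%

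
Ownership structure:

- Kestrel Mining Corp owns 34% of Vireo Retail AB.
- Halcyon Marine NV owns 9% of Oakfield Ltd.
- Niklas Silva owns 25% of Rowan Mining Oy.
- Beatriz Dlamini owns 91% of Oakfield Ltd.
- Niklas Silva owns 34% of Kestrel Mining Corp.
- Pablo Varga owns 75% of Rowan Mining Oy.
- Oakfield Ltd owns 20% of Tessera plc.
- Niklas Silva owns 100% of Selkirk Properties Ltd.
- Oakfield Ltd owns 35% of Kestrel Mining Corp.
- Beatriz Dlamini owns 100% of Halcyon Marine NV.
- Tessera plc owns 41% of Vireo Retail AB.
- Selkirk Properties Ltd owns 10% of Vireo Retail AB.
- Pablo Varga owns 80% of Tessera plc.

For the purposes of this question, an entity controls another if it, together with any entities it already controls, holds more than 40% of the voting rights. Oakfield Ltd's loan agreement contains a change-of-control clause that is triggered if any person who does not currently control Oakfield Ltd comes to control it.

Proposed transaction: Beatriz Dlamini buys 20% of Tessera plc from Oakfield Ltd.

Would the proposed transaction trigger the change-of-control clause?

The purchase adds only to Beatriz's holdings (Oakfield's stake shrinks), so Beatriz is the only person who could newly come to control Oakfield.
Beatriz holds 100% of Halcyon, so Beatriz controls Halcyon.
Beatriz and Halcyon together hold 91% + 9% = 100% of Oakfield, so Beatriz controls Oakfield.
So Beatriz already controls Oakfield before the transaction.
After the purchase, Beatriz holds 20% of Tessera directly, and Oakfield's stake falls to 0%.
Beatriz controlled Oakfield already, so this is not a new person acquiring control; every other person's position is unchanged or reduced.
No new person acquires control, so the clause is not triggered.

No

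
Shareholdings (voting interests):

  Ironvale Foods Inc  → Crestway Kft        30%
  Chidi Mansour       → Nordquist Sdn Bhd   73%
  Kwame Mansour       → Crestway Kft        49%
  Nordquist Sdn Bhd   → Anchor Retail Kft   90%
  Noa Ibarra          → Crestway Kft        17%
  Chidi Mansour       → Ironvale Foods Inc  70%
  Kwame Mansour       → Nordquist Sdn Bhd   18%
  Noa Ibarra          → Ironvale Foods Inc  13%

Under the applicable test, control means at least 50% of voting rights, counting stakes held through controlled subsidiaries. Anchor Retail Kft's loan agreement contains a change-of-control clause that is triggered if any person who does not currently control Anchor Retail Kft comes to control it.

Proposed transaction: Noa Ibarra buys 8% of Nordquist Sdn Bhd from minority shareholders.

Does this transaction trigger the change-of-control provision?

The purchase changes only Noa's holdings, so Noa is the only person who could newly come to control Anchor.
Noa's largest direct stake is 17% in Crestway, which does not meet the threshold, so Noa controls no company.
Neither Noa nor any entity Noa controls holds any voting interest in Anchor.
So before the transaction, Noa does not control Anchor.
After the purchase, Noa holds 8% of Nordquist directly.
Noa's side now holds 8% of Nordquist, not ≥ 50%, so Noa still does not control Nordquist.
After the transaction, neither Noa nor any entity Noa controls holds a voting interest in Anchor, so Noa still does not control it.
No new person acquires control, so the clause is not triggered.

No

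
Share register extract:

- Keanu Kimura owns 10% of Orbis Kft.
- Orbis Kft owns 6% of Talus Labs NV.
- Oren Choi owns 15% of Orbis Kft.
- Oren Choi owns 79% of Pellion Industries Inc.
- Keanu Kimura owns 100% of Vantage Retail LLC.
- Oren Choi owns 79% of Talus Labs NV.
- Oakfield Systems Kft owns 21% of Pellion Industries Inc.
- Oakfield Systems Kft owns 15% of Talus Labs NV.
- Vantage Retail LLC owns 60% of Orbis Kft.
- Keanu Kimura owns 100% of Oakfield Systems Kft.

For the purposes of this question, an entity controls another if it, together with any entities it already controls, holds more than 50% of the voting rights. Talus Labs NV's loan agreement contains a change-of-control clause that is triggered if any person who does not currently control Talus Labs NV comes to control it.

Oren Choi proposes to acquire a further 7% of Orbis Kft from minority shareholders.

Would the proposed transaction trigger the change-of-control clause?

The purchase changes only Oren's holdings, so Oren is the only person who could newly come to control Talus.
Oren holds 79% of Talus, so Oren controls Talus.
So Oren already controls Talus before the transaction.
After the purchase, Oren's direct stake in Orbis rises to 15% + 7% = 22%.
Oren controlled Talus already, so this is not a new person acquiring control; every other person's position is unchanged or reduced.
No new person acquires control, so the clause is not triggered.

No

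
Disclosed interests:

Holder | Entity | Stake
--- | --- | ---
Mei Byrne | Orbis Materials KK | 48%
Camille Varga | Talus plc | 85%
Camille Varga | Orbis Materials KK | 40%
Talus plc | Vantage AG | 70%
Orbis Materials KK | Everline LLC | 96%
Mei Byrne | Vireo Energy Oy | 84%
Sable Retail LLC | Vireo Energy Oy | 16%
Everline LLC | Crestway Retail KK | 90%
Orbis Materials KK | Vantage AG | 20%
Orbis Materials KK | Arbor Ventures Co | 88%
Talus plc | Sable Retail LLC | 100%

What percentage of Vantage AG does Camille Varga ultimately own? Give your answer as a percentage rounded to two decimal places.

67.50%

Camille reaches Vantage along 2 paths.
Via Talus: 85% × 70% = 59.5%.
Via Orbis: 40% × 20% = 8%.
Total: 59.5% + 8% = 67.5%.
Rounded: 67.50%.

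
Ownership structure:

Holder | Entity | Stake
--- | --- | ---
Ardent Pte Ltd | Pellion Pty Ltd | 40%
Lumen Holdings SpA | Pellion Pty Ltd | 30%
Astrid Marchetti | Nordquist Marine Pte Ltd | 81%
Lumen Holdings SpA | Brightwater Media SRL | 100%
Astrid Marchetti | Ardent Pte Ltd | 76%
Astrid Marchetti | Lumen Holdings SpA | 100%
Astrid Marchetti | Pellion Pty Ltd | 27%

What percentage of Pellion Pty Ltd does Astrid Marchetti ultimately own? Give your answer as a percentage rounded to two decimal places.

Astrid reaches Pellion along 3 paths.
Via Ardent: 76% × 40% = 30.4%.
Via Lumen: 100% × 30% = 30%.
Direct stake: 27% = 27%.
Total: 30.4% + 30% + 27% = 87.4%.
Rounded: 87.40%.

87.40%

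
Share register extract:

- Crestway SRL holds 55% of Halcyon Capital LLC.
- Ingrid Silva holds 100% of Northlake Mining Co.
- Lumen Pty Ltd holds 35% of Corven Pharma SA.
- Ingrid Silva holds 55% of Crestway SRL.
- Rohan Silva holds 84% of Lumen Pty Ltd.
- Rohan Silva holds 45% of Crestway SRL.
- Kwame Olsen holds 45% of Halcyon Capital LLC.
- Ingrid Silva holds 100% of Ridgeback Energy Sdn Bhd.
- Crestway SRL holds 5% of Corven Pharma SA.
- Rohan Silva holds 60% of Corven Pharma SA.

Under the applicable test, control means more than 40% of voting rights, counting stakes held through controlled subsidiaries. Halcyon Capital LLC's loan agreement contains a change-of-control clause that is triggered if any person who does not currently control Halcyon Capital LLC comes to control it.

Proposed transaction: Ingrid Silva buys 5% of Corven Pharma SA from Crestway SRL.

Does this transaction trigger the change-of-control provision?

The purchase adds only to Ingrid's holdings (Crestway's stake shrinks), so Ingrid is the only person who could newly come to control Halcyon.
Ingrid holds 55% of Crestway, so Ingrid controls Crestway.
Crestway holds 55% of Halcyon, so Ingrid controls Halcyon.
So Ingrid already controls Halcyon before the transaction.
After the purchase, Ingrid holds 5% of Corven directly, and Crestway's stake falls to 0%.
Ingrid controlled Halcyon already, so this is not a new person acquiring control; every other person's position is unchanged or reduced.
No new person acquires control, so the clause is not triggered.

No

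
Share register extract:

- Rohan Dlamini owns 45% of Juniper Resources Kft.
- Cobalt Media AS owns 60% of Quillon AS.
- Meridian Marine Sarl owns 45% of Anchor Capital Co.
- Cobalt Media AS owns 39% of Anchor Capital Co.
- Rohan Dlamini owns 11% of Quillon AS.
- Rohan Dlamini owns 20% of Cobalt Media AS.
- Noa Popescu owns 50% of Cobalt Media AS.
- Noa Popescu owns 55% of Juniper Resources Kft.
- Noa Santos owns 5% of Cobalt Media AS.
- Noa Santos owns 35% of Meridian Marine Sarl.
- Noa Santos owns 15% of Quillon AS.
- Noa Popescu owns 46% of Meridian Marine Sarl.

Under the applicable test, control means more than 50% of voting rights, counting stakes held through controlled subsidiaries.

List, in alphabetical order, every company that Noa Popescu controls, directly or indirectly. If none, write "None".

Juniper Resources Kft

Noa Popescu holds 55% of Juniper, so Noa Popescu controls Juniper.
No other company's threshold is met.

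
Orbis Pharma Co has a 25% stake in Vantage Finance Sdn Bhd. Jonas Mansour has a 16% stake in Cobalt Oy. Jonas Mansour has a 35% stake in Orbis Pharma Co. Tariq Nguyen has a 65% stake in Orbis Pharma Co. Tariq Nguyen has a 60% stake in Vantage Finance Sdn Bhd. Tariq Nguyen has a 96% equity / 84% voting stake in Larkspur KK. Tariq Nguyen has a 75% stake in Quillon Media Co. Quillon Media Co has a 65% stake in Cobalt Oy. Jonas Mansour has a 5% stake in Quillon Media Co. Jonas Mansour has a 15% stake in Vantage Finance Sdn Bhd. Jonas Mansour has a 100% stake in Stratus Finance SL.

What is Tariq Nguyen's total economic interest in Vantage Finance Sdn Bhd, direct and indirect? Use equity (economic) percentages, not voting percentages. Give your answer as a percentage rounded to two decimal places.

76.25%

Tariq reaches Vantage along 2 paths.
Direct stake: 60% = 60%.
Via Orbis: 65% × 25% = 16.25%.
Total: 60% + 16.25% = 76.25%.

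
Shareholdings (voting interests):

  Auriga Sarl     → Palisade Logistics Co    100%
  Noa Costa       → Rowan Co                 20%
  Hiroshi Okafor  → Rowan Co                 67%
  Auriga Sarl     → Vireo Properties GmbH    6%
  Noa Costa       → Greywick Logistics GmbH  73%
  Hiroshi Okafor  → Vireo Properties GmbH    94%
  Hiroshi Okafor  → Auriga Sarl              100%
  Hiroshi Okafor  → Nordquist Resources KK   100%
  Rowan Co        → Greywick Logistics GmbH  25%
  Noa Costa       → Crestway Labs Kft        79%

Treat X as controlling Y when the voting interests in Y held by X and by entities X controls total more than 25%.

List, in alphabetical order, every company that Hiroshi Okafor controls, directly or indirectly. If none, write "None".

Hiroshi holds 100% of Auriga, so Hiroshi controls Auriga.
Hiroshi holds 67% of Rowan, so Hiroshi controls Rowan.
Hiroshi holds 100% of Nordquist, so Hiroshi controls Nordquist.
Auriga and Hiroshi together hold 6% + 94% = 100% of Vireo, so Hiroshi controls Vireo.
Auriga holds 100% of Palisade, so Hiroshi controls Palisade.
No other company's threshold is met.

Auriga Sarl, Nordquist Resources KK, Palisade Logistics Co, Rowan Co, Vireo Properties GmbH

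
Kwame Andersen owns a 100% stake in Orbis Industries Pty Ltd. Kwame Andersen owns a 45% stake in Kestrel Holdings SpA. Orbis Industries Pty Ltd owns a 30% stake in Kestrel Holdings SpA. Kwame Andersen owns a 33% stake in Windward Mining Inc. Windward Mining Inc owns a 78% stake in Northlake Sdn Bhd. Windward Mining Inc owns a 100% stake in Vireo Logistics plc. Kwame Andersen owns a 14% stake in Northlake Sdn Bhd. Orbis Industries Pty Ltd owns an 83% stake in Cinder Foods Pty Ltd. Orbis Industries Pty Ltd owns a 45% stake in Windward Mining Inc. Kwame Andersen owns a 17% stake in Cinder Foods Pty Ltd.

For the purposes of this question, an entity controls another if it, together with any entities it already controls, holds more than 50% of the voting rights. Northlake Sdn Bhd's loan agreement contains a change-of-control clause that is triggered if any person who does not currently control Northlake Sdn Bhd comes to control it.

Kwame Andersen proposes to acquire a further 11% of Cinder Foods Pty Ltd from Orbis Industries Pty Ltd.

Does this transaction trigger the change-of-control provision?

The purchase adds only to Kwame's holdings (Orbis's stake shrinks), so Kwame is the only person who could newly come to control Northlake.
Kwame holds 100% of Orbis, so Kwame controls Orbis.
Kwame and Orbis together hold 33% + 45% = 78% of Windward, so Kwame controls Windward.
Windward and Kwame together hold 78% + 14% = 92% of Northlake, so Kwame controls Northlake.
So Kwame already controls Northlake before the transaction.
After the purchase, Kwame's direct stake in Cinder rises to 17% + 11% = 28%, and Orbis's stake falls to 72%.
Kwame controlled Northlake already, so this is not a new person acquiring control; every other person's position is unchanged or reduced.
No new person acquires control, so the clause is not triggered.

No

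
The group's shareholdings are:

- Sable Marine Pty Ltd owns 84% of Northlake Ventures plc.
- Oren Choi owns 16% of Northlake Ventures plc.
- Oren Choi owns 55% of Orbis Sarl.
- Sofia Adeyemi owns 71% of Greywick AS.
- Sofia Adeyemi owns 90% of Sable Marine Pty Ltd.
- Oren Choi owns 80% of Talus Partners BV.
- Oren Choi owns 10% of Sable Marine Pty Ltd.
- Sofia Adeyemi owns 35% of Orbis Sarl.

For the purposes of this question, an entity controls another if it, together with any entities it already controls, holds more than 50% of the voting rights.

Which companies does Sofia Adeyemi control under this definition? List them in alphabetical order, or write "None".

Sofia holds 71% of Greywick, so Sofia controls Greywick.
Sofia holds 90% of Sable, so Sofia controls Sable.
Sable holds 84% of Northlake, so Sofia controls Northlake.
No other company's threshold is met.

Greywick AS, Northlake Ventures plc, Sable Marine Pty Ltd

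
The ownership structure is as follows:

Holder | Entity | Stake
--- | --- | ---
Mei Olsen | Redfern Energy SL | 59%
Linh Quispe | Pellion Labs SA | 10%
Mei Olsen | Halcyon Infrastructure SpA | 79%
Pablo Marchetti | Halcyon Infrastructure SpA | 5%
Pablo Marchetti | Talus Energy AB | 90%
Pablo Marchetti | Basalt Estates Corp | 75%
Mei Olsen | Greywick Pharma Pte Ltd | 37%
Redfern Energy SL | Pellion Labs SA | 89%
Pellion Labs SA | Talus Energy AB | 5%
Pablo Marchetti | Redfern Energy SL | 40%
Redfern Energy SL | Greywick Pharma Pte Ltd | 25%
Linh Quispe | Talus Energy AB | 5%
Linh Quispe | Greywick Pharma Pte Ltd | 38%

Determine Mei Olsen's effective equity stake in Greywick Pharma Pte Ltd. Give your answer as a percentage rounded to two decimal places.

Mei reaches Greywick along 2 paths.
Via Redfern: 59% × 25% = 14.75%.
Direct stake: 37% = 37%.
Total: 14.75% + 37% = 51.75%.

51.75%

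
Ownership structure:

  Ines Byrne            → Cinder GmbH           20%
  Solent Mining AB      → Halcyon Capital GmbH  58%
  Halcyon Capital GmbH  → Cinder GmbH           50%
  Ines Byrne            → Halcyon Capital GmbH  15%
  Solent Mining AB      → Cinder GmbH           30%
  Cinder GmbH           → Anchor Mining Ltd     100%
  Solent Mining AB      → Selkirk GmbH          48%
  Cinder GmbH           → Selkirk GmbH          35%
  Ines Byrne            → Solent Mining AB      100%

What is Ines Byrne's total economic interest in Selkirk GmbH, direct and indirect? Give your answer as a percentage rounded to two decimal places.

78.28%

Ines reaches Selkirk along 5 paths.
Via Solent → Cinder: 100% × 30% × 35% = 10.5%.
Via Solent → Halcyon → Cinder: 100% × 58% × 50% × 35% = 10.15%.
Via Halcyon → Cinder: 15% × 50% × 35% = 2.625%.
Via Cinder: 20% × 35% = 7%.
Via Solent: 100% × 48% = 48%.
Total: 10.5% + 10.15% + 2.625% + 7% + 48% = 78.275%.
Rounded: 78.28%.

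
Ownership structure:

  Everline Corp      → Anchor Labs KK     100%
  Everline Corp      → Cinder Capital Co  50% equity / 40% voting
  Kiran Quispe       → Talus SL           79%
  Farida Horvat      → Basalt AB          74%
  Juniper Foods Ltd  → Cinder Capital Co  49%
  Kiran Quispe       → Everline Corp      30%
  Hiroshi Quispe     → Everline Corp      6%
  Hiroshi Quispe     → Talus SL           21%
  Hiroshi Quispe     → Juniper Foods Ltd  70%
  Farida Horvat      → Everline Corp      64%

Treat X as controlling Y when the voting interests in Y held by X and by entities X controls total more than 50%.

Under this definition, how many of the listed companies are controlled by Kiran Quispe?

Kiran holds 79% of Talus, so Kiran controls Talus.
No other company's threshold is met.
Kiran controls 1 company.

1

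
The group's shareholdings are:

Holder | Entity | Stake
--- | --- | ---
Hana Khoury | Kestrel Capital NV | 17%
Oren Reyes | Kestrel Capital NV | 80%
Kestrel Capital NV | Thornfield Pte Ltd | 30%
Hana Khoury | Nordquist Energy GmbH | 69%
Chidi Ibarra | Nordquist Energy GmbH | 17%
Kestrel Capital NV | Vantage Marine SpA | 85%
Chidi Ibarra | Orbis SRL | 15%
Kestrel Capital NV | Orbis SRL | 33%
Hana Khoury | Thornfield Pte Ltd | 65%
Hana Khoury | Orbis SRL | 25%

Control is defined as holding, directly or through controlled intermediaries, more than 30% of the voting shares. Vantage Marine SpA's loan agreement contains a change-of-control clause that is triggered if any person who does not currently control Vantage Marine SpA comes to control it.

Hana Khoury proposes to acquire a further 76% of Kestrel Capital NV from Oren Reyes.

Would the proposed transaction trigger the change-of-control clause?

Yes

The purchase adds only to Hana's holdings (Oren's stake shrinks), so Hana is the only person who could newly come to control Vantage.
Hana holds 69% of Nordquist, so Hana controls Nordquist.
Hana holds 65% of Thornfield, so Hana controls Thornfield.
Neither Hana nor any entity Hana controls holds any voting interest in Vantage.
So before the transaction, Hana does not control Vantage.
After the purchase, Hana's direct stake in Kestrel rises to 17% + 76% = 93%, and Oren's stake falls to 4%.
Hana holds 93% of Kestrel, so Hana controls Kestrel.
Kestrel holds 85% of Vantage, so Hana controls Vantage.
Hana did not control Vantage before and does after, so the clause is triggered.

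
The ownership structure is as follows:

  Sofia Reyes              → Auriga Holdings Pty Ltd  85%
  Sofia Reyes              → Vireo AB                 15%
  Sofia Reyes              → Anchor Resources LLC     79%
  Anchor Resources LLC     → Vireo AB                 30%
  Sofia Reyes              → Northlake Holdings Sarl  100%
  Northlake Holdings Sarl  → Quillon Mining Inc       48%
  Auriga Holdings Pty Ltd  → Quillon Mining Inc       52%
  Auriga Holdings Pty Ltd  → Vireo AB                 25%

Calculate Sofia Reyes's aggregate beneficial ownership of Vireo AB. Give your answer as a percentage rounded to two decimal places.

59.95%

Sofia reaches Vireo along 3 paths.
Direct stake: 15% = 15%.
Via Anchor: 79% × 30% = 23.7%.
Via Auriga: 85% × 25% = 21.25%.
Total: 15% + 23.7% + 21.25% = 59.95%.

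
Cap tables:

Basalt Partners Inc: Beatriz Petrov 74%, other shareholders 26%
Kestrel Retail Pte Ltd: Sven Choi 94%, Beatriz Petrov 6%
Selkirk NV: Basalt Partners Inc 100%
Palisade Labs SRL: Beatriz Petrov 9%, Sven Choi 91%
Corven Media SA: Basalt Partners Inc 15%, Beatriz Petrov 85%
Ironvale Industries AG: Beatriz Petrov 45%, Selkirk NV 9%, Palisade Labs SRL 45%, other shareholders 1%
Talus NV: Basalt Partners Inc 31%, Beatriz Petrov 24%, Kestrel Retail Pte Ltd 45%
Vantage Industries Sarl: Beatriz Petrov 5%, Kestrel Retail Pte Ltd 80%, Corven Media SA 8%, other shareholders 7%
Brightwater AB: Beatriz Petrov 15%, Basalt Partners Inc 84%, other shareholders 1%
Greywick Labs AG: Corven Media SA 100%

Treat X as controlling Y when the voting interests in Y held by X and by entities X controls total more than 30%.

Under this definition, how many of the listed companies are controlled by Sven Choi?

Sven holds 94% of Kestrel, so Sven controls Kestrel.
Sven holds 91% of Palisade, so Sven controls Palisade.
Palisade holds 45% of Ironvale, so Sven controls Ironvale.
Kestrel holds 45% of Talus, so Sven controls Talus.
Kestrel holds 80% of Vantage, so Sven controls Vantage.
No other company's threshold is met.
Sven controls 5 companies.

5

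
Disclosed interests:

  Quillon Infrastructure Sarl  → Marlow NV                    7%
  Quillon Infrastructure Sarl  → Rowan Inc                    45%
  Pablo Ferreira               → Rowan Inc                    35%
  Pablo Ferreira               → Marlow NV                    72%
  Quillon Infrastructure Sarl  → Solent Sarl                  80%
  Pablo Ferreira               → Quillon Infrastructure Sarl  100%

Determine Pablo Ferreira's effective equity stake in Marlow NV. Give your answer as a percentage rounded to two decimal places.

79.00%

Pablo reaches Marlow along 2 paths.
Direct stake: 72% = 72%.
Via Quillon: 100% × 7% = 7%.
Total: 72% + 7% = 79%.
Rounded: 79.00%.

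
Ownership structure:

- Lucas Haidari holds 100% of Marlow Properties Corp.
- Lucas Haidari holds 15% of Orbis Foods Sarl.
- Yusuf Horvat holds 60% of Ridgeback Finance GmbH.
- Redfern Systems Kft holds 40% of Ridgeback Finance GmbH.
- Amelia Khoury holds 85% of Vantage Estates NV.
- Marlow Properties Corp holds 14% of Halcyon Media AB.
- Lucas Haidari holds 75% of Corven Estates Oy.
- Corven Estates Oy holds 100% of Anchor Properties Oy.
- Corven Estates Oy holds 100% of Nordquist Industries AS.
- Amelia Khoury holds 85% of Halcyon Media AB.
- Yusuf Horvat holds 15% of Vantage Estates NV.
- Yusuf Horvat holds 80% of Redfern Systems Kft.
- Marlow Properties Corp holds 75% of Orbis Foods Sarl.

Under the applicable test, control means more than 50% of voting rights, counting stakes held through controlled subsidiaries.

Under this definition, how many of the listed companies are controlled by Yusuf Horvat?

2

Yusuf holds 80% of Redfern, so Yusuf controls Redfern.
Yusuf and Redfern together hold 60% + 40% = 100% of Ridgeback, so Yusuf controls Ridgeback.
No other company's threshold is met.
Yusuf controls 2 companies.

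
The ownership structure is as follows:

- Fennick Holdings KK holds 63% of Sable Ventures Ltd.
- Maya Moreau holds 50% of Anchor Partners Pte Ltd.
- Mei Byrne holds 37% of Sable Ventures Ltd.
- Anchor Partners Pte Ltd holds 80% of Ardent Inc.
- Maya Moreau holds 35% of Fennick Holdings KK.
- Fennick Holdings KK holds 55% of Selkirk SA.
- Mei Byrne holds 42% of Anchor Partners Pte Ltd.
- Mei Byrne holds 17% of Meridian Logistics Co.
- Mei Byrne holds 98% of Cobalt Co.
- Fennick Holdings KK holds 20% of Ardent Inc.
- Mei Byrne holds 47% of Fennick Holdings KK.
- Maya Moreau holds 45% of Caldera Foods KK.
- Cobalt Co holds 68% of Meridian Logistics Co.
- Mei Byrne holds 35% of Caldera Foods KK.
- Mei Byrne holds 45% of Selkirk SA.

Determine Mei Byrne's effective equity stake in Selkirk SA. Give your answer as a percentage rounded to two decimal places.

70.85%

Mei reaches Selkirk along 2 paths.
Direct stake: 45% = 45%.
Via Fennick: 47% × 55% = 25.85%.
Total: 45% + 25.85% = 70.85%.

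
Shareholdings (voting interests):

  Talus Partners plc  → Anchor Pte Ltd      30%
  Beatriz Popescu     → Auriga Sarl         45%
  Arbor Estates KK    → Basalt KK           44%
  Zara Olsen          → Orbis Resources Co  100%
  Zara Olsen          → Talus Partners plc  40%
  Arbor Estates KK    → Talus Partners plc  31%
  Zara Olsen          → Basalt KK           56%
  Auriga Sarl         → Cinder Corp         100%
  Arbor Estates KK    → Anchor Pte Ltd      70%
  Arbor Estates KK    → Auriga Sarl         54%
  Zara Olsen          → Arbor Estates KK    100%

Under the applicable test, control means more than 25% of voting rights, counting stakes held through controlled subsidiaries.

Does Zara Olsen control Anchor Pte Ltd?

Zara holds 100% of Arbor, so Zara controls Arbor.
Arbor and Zara together hold 31% + 40% = 71% of Talus, so Zara controls Talus.
Arbor and Talus together hold 70% + 30% = 100% of Anchor, so Zara controls Anchor.

Yes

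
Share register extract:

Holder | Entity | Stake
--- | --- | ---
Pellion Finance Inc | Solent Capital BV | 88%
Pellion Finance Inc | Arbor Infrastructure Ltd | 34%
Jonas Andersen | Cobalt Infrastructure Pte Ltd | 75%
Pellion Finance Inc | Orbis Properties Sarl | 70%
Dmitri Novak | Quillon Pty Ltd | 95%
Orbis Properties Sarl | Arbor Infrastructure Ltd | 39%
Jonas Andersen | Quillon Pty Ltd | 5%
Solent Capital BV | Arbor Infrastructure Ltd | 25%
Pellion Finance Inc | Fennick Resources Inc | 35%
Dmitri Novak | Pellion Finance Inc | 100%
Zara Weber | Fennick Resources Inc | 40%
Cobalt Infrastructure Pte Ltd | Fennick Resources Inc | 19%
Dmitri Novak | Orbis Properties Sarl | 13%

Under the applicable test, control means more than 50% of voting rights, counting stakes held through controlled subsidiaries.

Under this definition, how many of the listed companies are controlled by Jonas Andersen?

1

Jonas holds 75% of Cobalt, so Jonas controls Cobalt.
No other company's threshold is met.
Jonas controls 1 company.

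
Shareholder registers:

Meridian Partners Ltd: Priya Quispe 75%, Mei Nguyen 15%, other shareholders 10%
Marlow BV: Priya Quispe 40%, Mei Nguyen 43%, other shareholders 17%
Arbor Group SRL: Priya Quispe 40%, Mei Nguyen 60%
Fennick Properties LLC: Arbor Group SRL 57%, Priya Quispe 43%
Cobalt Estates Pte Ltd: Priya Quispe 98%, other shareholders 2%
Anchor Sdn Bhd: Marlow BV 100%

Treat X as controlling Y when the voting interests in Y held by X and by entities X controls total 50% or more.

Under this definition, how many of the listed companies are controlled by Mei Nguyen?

Mei holds 60% of Arbor, so Mei controls Arbor.
Arbor holds 57% of Fennick, so Mei controls Fennick.
No other company's threshold is met.
Mei controls 2 companies.

2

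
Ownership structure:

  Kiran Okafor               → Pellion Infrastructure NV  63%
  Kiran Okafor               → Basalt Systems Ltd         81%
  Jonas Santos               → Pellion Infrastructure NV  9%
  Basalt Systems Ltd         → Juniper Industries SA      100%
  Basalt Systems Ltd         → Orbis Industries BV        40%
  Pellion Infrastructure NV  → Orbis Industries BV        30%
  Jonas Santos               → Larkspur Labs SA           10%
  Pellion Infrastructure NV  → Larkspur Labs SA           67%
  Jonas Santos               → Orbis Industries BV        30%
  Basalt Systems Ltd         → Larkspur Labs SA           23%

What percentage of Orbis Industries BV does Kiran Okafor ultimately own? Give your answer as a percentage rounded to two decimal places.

51.30%

Kiran reaches Orbis along 2 paths.
Via Pellion: 63% × 30% = 18.9%.
Via Basalt: 81% × 40% = 32.4%.
Total: 18.9% + 32.4% = 51.3%.
Rounded: 51.30%.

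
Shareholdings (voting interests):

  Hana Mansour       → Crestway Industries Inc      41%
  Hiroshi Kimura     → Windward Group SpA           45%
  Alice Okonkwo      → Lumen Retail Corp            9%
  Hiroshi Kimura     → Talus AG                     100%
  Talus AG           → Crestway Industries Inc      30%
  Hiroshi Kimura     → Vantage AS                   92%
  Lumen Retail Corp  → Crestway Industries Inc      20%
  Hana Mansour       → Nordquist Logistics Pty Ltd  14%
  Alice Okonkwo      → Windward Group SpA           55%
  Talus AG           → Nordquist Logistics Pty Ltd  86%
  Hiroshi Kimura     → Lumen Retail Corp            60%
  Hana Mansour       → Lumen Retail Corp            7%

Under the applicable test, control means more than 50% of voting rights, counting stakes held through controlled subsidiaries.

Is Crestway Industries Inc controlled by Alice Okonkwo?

Alice holds 55% of Windward, so Alice controls Windward.
Neither Alice nor any entity Alice controls holds any voting interest in Crestway.
So Alice does not control Crestway.

No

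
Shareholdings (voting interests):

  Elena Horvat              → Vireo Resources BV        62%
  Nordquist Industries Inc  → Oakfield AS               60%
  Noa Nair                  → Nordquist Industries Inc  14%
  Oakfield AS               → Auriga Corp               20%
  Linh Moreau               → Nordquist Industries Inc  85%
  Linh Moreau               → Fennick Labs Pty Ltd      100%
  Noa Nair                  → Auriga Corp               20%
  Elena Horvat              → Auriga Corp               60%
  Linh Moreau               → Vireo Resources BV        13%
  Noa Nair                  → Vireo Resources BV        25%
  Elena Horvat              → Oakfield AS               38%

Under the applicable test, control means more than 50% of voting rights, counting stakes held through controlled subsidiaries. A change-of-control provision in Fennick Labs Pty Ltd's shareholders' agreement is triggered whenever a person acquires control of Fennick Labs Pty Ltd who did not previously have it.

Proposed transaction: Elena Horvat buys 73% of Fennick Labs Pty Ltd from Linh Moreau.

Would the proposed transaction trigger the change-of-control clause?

The purchase adds only to Elena's holdings (Linh's stake shrinks), so Elena is the only person who could newly come to control Fennick.
Elena holds 62% of Vireo, so Elena controls Vireo.
Elena holds 60% of Auriga, so Elena controls Auriga.
Neither Elena nor any entity Elena controls holds any voting interest in Fennick.
So before the transaction, Elena does not control Fennick.
After the purchase, Elena holds 73% of Fennick directly, and Linh's stake falls to 27%.
Elena holds 73% of Fennick, so Elena controls Fennick.
Elena did not control Fennick before and does after, so the clause is triggered.

Yes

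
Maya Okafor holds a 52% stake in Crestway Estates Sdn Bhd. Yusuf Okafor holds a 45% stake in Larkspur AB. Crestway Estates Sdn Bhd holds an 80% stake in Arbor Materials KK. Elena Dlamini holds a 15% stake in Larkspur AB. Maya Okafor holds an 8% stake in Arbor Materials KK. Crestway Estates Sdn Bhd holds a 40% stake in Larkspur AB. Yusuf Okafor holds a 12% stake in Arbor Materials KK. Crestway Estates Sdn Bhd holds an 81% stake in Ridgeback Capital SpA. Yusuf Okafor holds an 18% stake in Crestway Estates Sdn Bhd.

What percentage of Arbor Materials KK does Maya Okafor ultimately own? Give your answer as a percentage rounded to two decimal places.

Maya reaches Arbor along 2 paths.
Direct stake: 8% = 8%.
Via Crestway: 52% × 80% = 41.6%.
Total: 8% + 41.6% = 49.6%.
Rounded: 49.60%.

49.60%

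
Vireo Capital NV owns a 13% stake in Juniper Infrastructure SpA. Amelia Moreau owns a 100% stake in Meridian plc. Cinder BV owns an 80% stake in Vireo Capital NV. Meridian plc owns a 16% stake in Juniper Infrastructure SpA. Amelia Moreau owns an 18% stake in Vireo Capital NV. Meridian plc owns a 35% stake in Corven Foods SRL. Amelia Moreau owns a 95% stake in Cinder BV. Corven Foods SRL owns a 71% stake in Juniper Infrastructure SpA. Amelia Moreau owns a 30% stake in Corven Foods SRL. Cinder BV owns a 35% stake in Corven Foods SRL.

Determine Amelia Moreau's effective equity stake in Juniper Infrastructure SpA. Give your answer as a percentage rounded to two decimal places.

Amelia reaches Juniper along 6 paths.
Via Meridian: 100% × 16% = 16%.
Via Vireo: 18% × 13% = 2.34%.
Via Cinder → Vireo: 95% × 80% × 13% = 9.88%.
Via Cinder → Corven: 95% × 35% × 71% = 23.6075%.
Via Meridian → Corven: 100% × 35% × 71% = 24.85%.
Via Corven: 30% × 71% = 21.3%.
Total: 16% + 2.34% + 9.88% + 23.6075% + 24.85% + 21.3% = 97.9775%.
Rounded: 97.98%.

97.98%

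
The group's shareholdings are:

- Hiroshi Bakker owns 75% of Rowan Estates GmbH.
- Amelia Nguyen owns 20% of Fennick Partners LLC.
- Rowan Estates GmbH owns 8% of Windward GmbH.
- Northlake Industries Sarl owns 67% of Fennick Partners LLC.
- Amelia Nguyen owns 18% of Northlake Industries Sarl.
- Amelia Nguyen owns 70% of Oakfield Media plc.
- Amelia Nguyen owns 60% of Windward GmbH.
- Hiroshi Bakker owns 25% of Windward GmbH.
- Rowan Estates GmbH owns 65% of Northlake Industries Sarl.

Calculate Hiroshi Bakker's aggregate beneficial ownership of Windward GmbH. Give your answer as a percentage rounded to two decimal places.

Hiroshi reaches Windward along 2 paths.
Direct stake: 25% = 25%.
Via Rowan: 75% × 8% = 6%.
Total: 25% + 6% = 31%.
Rounded: 31.00%.

31.00%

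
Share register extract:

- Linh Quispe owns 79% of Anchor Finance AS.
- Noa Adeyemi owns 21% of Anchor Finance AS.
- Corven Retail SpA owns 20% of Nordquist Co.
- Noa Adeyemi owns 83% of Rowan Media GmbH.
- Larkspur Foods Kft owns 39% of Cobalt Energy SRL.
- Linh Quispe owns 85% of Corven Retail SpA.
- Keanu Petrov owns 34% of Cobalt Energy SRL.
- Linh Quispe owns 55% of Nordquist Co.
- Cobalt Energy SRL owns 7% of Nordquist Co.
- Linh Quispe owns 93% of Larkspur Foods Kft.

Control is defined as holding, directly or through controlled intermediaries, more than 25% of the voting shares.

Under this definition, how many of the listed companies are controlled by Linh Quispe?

5

Linh holds 79% of Anchor, so Linh controls Anchor.
Linh holds 93% of Larkspur, so Linh controls Larkspur.
Larkspur holds 39% of Cobalt, so Linh controls Cobalt.
Linh holds 85% of Corven, so Linh controls Corven.
Corven and Linh and Cobalt together hold 20% + 55% + 7% = 82% of Nordquist, so Linh controls Nordquist.
No other company's threshold is met.
Linh controls 5 companies.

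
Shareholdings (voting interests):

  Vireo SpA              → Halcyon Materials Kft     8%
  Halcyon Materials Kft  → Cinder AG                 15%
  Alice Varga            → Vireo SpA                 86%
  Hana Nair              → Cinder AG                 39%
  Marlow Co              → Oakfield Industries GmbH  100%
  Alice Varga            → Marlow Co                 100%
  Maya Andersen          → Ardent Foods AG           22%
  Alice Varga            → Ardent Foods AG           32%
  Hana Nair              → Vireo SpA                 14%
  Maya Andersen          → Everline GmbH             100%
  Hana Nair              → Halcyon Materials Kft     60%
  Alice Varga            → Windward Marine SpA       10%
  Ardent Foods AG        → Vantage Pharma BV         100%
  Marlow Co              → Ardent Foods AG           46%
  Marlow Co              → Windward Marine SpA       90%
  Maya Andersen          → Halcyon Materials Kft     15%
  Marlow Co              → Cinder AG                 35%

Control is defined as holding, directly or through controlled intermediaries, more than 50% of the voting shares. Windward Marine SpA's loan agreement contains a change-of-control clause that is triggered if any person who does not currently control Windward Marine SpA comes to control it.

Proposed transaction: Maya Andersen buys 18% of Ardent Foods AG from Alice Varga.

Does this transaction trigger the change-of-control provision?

The purchase adds only to Maya's holdings (Alice's stake shrinks), so Maya is the only person who could newly come to control Windward.
Maya holds 100% of Everline, so Maya controls Everline.
Neither Maya nor any entity Maya controls holds any voting interest in Windward.
So before the transaction, Maya does not control Windward.
After the purchase, Maya's direct stake in Ardent rises to 22% + 18% = 40%, and Alice's stake falls to 14%.
Maya's side now holds 40% of Ardent, not > 50%, so Maya still does not control Ardent.
After the transaction, neither Maya nor any entity Maya controls holds a voting interest in Windward, so Maya still does not control it.
No new person acquires control, so the clause is not triggered.

No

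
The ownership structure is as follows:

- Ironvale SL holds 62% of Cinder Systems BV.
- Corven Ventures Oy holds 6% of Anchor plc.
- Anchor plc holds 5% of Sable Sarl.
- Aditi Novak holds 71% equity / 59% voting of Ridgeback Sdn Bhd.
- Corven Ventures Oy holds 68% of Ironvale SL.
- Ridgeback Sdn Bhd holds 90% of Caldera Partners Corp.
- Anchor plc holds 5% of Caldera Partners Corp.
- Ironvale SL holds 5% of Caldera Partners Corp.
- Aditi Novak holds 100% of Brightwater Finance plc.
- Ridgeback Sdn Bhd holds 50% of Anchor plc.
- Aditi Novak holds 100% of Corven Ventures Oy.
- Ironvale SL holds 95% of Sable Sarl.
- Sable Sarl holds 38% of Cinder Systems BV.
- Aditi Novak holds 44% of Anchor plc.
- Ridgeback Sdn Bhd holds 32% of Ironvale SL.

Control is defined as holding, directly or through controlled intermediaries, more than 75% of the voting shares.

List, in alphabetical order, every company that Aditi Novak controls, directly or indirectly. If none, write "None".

Aditi holds 100% of Corven, so Aditi controls Corven.
Aditi holds 100% of Brightwater, so Aditi controls Brightwater.
No other company's threshold is met.

Brightwater Finance plc, Corven Ventures Oy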